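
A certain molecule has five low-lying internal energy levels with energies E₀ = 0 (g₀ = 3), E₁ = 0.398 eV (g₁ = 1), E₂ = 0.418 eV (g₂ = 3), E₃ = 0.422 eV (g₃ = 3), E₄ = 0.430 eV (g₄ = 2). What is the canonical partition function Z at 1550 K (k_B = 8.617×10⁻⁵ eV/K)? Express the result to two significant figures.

k_BT = 8.617×10⁻⁵ × 1550 K = 0.1336 eV.
Eᵢ/kT = 0, 2.979, 3.129, 3.159, 3.219.
Z = Σ gᵢe^(−Eᵢ/kT) = 3·e^(−0) + 1·e^(−2.979) + 3·e^(−3.129) + 3·e^(−3.159) + 2·e^(−3.219) = 3.000 + 0.05084 + 0.1313 + 0.1274 + 0.07999 = 3.390.

Z = 3.4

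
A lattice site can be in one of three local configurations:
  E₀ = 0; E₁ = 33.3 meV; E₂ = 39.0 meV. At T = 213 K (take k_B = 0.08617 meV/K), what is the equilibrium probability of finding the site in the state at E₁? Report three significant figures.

0.127

k_BT = 0.08617 × 213 K = 18.354 meV.
Eᵢ/kT = 0, 1.8143, 2.1249.
Z = Σ e^(−Eᵢ/kT) = e^(−0) + e^(−1.8143) + e^(−2.1249) = 1.0000 + 0.16295 + 0.11944 = 1.2824.
P₁ = e^(−E₁/kT) / Z = 0.16295/1.2824 = 0.127.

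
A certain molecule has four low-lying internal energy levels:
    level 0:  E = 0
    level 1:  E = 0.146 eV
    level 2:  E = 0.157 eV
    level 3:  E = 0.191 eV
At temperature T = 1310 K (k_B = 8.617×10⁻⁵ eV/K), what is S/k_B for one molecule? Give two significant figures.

k_BT = 8.617×10⁻⁵ × 1310 K = 0.1129 eV.
Eᵢ/kT = 0, 1.293, 1.391, 1.692.
Z = Σ e^(−Eᵢ/kT) = e^(−0) + e^(−1.293) + e^(−1.391) + e^(−1.692) = 1.000 + 0.2744 + 0.2488 + 0.1842 = 1.707.
⟨E⟩ = Σ EᵢPᵢ = 0.06696 eV.
S/k_B = ln Z + ⟨E⟩/kT = ln(1.707) + 0.06696/0.1129 = 0.5347 + 0.5931 = 1.1.

1.1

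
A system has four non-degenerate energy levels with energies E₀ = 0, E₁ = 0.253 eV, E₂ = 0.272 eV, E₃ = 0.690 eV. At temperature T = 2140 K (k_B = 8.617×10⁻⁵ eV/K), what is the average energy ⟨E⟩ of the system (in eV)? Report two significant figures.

0.095 eV

k_BT = 8.617×10⁻⁵ × 2140 K = 0.1844 eV.
Eᵢ/kT = 0, 1.372, 1.475, 3.742.
Z = Σ e^(−Eᵢ/kT) = e^(−0) + e^(−1.372) + e^(−1.475) + e^(−3.742) = 1.000 + 0.2536 + 0.2288 + 0.02371 = 1.506.
⟨E⟩ = Σ Eᵢ e^(−Eᵢ/kT) / Z = (0·1.000 + 0.253·0.2536 + 0.272·0.2288 + 0.690·0.02371) / 1.506 = 0.095 eV.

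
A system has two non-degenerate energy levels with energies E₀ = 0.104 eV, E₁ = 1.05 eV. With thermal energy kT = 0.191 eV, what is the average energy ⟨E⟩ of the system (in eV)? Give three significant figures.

Eᵢ/kT = 0.54450, 5.4974.
Z = Σ e^(−Eᵢ/kT) = e^(−0.54450) + e^(−5.4974) = 0.58013 + 0.0040974 = 0.58423.
⟨E⟩ = Σ Eᵢ e^(−Eᵢ/kT) / Z = (0.104·0.58013 + 1.05·0.0040974) / 0.58423 = 0.111 eV.

0.111 eV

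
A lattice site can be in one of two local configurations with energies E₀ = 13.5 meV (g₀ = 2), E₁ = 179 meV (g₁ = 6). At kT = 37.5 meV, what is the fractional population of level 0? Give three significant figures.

0.965

Eᵢ/kT = 0.36000, 4.7733.
Z = Σ gᵢe^(−Eᵢ/kT) = 2·e^(−0.36000) + 6·e^(−4.7733) = 1.3954 + 0.050715 = 1.4461.
P₀ = g₀ e^(−E₀/kT) / Z = 1.3954/1.4461 = 0.965.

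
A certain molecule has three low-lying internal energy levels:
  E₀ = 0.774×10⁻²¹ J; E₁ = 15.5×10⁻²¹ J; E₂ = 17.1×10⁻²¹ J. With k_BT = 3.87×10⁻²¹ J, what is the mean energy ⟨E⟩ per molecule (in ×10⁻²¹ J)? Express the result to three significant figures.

1.32 ×10⁻²¹ J

Eᵢ/kT = 0.20000, 4.0052, 4.4186.
Z = Σ e^(−Eᵢ/kT) = e^(−0.20000) + e^(−4.0052) + e^(−4.4186) = 0.81873 + 0.018221 + 0.012051 = 0.84900.
⟨E⟩ = Σ Eᵢ e^(−Eᵢ/kT) / Z = (0.774·0.81873 + 15.5·0.018221 + 17.1·0.012051) / 0.84900 = 1.32 ×10⁻²¹ J.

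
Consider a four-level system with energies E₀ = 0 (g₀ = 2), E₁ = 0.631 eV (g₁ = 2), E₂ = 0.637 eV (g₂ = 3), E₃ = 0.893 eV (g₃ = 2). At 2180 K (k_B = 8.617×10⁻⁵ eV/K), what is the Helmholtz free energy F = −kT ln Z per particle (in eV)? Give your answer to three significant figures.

-0.147 eV

k_BT = 8.617×10⁻⁵ × 2180 K = 0.18785 eV.
Eᵢ/kT = 0, 3.3591, 3.3910, 4.7538.
Z = Σ gᵢe^(−Eᵢ/kT) = 2·e^(−0) + 2·e^(−3.3591) + 3·e^(−3.3910) + 2·e^(−4.7538) = 2.0000 + 0.069533 + 0.10102 + 0.017238 = 2.1878.
F = −kT ln Z = −0.18785 × ln(2.1878) = −0.18785 × 0.78290 = -0.147 eV.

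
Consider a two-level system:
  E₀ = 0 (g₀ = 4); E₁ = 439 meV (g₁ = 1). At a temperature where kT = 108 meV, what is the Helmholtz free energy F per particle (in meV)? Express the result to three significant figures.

-150 meV

Eᵢ/kT = 0, 4.0648.
Z = Σ gᵢe^(−Eᵢ/kT) = 4·e^(−0) + 1·e^(−4.0648) = 4.0000 + 0.017166 = 4.0172.
F = −kT ln Z = −108 × ln(4.0172) = −108 × 1.3906 = -150 meV.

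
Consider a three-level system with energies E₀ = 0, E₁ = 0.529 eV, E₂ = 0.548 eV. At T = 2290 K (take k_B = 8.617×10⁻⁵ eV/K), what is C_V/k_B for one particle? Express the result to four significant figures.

k_BT = 8.617×10⁻⁵ × 2290 K = 0.197329 eV.
Eᵢ/kT = 0, 2.68080, 2.77709.
Z = Σ e^(−Eᵢ/kT) = e^(−0) + e^(−2.68080) + e^(−2.77709) = 1.00000 + 0.0685083 + 0.0622193 = 1.13073.
⟨E⟩ = 0.0622050 eV, ⟨E²⟩ = 0.0334794 eV².
C_V/k_B = (⟨E²⟩ − ⟨E⟩²)/(kT)² = (0.0334794 − 0.00386946)/0.0389387 = 0.7604.

0.7604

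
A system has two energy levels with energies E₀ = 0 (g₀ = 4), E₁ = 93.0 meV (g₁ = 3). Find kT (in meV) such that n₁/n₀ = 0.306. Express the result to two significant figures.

100 meV

n₁/n₀ = (g₁/g₀) exp[−(E₁−E₀)/kT] = 0.306.
⇒ (E₁−E₀)/kT = ln((3/4)/0.306) = ln(2.451) = 0.8965.
kT = 93.0 meV / 0.8965 = 100 meV.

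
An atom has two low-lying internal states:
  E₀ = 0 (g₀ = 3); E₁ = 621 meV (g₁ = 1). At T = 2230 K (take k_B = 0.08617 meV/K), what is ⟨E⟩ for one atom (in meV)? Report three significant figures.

8.07 meV

k_BT = 0.08617 × 2230 K = 192.16 meV.
Eᵢ/kT = 0, 3.2317.
Z = Σ gᵢe^(−Eᵢ/kT) = 3·e^(−0) + 1·e^(−3.2317) = 3.0000 + 0.039490 = 3.0395.
⟨E⟩ = Σ Eᵢ gᵢe^(−Eᵢ/kT) / Z = (0·3.0000 + 621·0.039490) / 3.0395 = 8.07 meV.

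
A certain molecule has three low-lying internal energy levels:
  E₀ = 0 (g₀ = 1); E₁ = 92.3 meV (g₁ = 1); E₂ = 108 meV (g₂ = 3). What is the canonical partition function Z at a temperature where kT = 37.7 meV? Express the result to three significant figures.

Eᵢ/kT = 0, 2.4483, 2.8647.
Z = Σ gᵢe^(−Eᵢ/kT) = 1·e^(−0) + 1·e^(−2.4483) + 3·e^(−2.8647) = 1.0000 + 0.086440 + 0.17100 = 1.2574.

Z = 1.26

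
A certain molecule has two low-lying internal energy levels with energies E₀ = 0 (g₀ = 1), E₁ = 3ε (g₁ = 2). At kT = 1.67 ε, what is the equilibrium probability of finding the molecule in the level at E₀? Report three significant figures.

0.751

Eᵢ/kT = 0, 1.7964.
Z = Σ gᵢe^(−Eᵢ/kT) = 1·e^(−0) + 2·e^(−1.7964) = 1.0000 + 0.33179 = 1.3318.
P₀ = g₀ e^(−E₀/kT) / Z = 1.0000/1.3318 = 0.751.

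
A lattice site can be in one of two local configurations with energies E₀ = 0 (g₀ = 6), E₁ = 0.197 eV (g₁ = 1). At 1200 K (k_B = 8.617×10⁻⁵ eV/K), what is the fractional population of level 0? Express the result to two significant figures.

0.98

k_BT = 8.617×10⁻⁵ × 1200 K = 0.1034 eV.
Eᵢ/kT = 0, 1.905.
Z = Σ gᵢe^(−Eᵢ/kT) = 6·e^(−0) + 1·e^(−1.905) = 6.000 + 0.1488 = 6.149.
P₀ = g₀ e^(−E₀/kT) / Z = 6.000/6.149 = 0.98.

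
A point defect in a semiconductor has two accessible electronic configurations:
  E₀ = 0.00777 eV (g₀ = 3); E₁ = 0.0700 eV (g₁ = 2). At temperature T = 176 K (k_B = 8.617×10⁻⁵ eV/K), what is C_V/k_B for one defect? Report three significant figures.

0.181

k_BT = 8.617×10⁻⁵ × 176 K = 0.015166 eV.
Eᵢ/kT = 0.51233, 4.6156.
Z = Σ gᵢe^(−Eᵢ/kT) = 3·e^(−0.51233) + 2·e^(−4.6156) = 1.7973 + 0.019792 = 1.8171.
⟨E⟩ = 0.0084478 eV, ⟨E²⟩ = 0.00011309 eV².
C_V/k_B = (⟨E²⟩ − ⟨E⟩²)/(kT)² = (0.00011309 − 0.000071365)/0.00023001 = 0.181.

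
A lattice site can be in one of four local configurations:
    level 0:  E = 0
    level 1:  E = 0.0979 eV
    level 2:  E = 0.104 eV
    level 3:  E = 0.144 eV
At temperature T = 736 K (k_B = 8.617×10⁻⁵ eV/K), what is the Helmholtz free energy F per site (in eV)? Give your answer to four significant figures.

-0.02617 eV

k_BT = 8.617×10⁻⁵ × 736 K = 0.0634211 eV.
Eᵢ/kT = 0, 1.54365, 1.63983, 2.27054.
Z = Σ e^(−Eᵢ/kT) = e^(−0) + e^(−1.54365) + e^(−1.63983) + e^(−2.27054) = 1.00000 + 0.213600 + 0.194013 + 0.103256 = 1.51087.
F = −kT ln Z = −0.0634211 × ln(1.51087) = −0.0634211 × 0.412686 = -0.02617 eV.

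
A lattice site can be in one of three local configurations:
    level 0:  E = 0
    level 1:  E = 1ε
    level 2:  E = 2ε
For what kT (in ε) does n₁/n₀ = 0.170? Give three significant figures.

n₁/n₀ = exp[−(E₁−E₀)/kT] = 0.170.
⇒ (E₁−E₀)/kT = ln(1/0.170) = ln(5.8824) = 1.7720.
kT = 1ε / 1.7720 = 0.564 ε.

0.564 ε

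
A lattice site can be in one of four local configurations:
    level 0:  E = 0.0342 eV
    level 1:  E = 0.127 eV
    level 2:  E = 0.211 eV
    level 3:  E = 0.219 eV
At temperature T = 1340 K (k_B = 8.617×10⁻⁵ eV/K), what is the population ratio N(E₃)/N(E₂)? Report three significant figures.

k_BT = 8.617×10⁻⁵ × 1340 K = 0.11547 eV.
n₃/n₂ = exp[−(E₃−E₂)/kT] = exp(−(0.008 eV)/(0.11547 eV)) = exp(-0.069282) = 0.933.

0.933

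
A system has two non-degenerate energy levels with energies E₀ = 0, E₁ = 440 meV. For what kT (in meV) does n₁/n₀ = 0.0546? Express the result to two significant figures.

n₁/n₀ = exp[−(E₁−E₀)/kT] = 0.0546.
⇒ (E₁−E₀)/kT = ln(1/0.0546) = ln(18.32) = 2.908.
kT = 440 meV / 2.908 = 150 meV.

150 meV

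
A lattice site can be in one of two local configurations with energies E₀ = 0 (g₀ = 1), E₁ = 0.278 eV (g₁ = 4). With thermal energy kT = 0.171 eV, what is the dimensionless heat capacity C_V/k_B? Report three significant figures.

0.651

Eᵢ/kT = 0, 1.6257.
Z = Σ gᵢe^(−Eᵢ/kT) = 1·e^(−0) + 4·e^(−1.6257) = 1.0000 + 0.78710 = 1.7871.
⟨E⟩ = 0.12244 eV, ⟨E²⟩ = 0.034039 eV².
C_V/k_B = (⟨E²⟩ − ⟨E⟩²)/(kT)² = (0.034039 − 0.014992)/0.029241 = 0.651.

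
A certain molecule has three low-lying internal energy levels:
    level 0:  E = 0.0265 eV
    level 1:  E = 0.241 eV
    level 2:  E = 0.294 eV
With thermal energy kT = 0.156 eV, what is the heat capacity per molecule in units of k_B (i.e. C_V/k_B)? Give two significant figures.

Eᵢ/kT = 0.1699, 1.545, 1.885.
Z = Σ e^(−Eᵢ/kT) = e^(−0.1699) + e^(−1.545) + e^(−1.885) = 0.8437 + 0.2133 + 0.1518 = 1.209.
⟨E⟩ = 0.09793 eV, ⟨E²⟩ = 0.02159 eV².
C_V/k_B = (⟨E²⟩ − ⟨E⟩²)/(kT)² = (0.02159 − 0.009590)/0.02434 = 0.49.

0.49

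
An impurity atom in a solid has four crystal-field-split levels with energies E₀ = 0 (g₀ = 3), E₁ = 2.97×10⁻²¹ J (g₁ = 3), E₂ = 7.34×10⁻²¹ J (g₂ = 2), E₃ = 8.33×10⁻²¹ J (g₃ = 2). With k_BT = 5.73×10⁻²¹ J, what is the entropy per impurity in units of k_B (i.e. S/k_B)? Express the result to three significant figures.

Eᵢ/kT = 0, 0.51832, 1.2810, 1.4538.
Z = Σ gᵢe^(−Eᵢ/kT) = 3·e^(−0) + 3·e^(−0.51832) + 2·e^(−1.2810) + 2·e^(−1.4538) = 3.0000 + 1.7866 + 0.55552 + 0.46736 = 5.8095.
⟨E⟩ = Σ EᵢPᵢ = 2.2854 ×10⁻²¹ J.
S/k_B = ln Z + ⟨E⟩/kT = ln(5.8095) + 2.2854/5.73 = 1.7595 + 0.39885 = 2.16.

2.16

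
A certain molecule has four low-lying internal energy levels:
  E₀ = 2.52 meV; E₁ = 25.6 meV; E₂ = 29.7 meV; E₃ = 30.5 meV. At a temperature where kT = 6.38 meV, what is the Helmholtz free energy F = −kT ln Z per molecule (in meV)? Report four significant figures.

2.188 meV

Eᵢ/kT = 0.394984, 4.01254, 4.65517, 4.78056.
Z = Σ e^(−Eᵢ/kT) = e^(−0.394984) + e^(−4.01254) + e^(−4.65517) + e^(−4.78056) = 0.673691 + 0.0180874 + 0.00951230 + 0.00839130 = 0.709682.
F = −kT ln Z = −6.38 × ln(0.709682) = −6.38 × -0.342938 = 2.188 meV.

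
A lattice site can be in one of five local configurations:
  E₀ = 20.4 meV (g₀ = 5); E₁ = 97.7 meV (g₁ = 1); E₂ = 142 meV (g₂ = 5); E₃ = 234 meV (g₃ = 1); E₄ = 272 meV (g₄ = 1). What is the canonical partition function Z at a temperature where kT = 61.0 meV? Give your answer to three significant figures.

Eᵢ/kT = 0.33443, 1.6016, 2.3279, 3.8361, 4.4590.
Z = Σ gᵢe^(−Eᵢ/kT) = 5·e^(−0.33443) + 1·e^(−1.6016) + 5·e^(−2.3279) + 1·e^(−3.8361) + 1·e^(−4.4590) = 3.5787 + 0.20157 + 0.48750 + 0.021578 + 0.011574 = 4.3009.

Z = 4.30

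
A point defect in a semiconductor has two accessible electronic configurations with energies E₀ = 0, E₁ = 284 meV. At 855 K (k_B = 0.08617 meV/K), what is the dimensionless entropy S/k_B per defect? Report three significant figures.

k_BT = 0.08617 × 855 K = 73.675 meV.
Eᵢ/kT = 0, 3.8548.
Z = Σ e^(−Eᵢ/kT) = e^(−0) + e^(−3.8548) = 1.0000 + 0.021178 = 1.0212.
⟨E⟩ = Σ EᵢPᵢ = 5.8897 meV.
S/k_B = ln Z + ⟨E⟩/kT = ln(1.0212) + 5.8897/73.675 = 0.020978 + 0.079942 = 0.101.

0.101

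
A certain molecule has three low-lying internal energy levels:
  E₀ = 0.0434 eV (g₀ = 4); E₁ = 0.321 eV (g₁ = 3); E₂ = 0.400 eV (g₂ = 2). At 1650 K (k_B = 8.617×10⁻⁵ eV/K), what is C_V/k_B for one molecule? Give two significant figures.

0.50

k_BT = 8.617×10⁻⁵ × 1650 K = 0.1422 eV.
Eᵢ/kT = 0.3052, 2.257, 2.813.
Z = Σ gᵢe^(−Eᵢ/kT) = 4·e^(−0.3052) + 3·e^(−2.257) + 2·e^(−2.813) = 2.948 + 0.3140 + 0.1200 = 3.382.
⟨E⟩ = 0.08183 eV, ⟨E²⟩ = 0.01689 eV².
C_V/k_B = (⟨E²⟩ − ⟨E⟩²)/(kT)² = (0.01689 − 0.006696)/0.02022 = 0.50.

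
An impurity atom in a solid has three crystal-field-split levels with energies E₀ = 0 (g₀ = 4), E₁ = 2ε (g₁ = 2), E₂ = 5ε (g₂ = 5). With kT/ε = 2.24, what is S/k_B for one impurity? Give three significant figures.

2.04

Eᵢ/kT = 0, 0.89286, 2.2321.
Z = Σ gᵢe^(−Eᵢ/kT) = 4·e^(−0) + 2·e^(−0.89286) + 5·e^(−2.2321) = 4.0000 + 0.81897 + 0.53651 = 5.3555.
⟨E⟩ = Σ EᵢPᵢ = 0.80674 ε.
S/k_B = ln Z + ⟨E⟩/kT = ln(5.3555) + 0.80674/2.24 = 1.6781 + 0.36015 = 2.04.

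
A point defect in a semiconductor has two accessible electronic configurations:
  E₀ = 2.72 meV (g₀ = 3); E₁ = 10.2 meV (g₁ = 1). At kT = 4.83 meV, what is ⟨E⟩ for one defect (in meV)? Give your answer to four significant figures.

3.215 meV

Eᵢ/kT = 0.563147, 2.11180.
Z = Σ gᵢe^(−Eᵢ/kT) = 3·e^(−0.563147) + 1·e^(−2.11180) = 1.70824 + 0.121020 = 1.82926.
⟨E⟩ = Σ Eᵢ gᵢe^(−Eᵢ/kT) / Z = (2.72·1.70824 + 10.2·0.121020) / 1.82926 = 3.215 meV.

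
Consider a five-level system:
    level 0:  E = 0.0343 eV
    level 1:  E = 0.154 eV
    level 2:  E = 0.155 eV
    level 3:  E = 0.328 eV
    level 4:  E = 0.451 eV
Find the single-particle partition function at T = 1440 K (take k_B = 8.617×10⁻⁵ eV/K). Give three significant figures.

k_BT = 8.617×10⁻⁵ × 1440 K = 0.12408 eV.
Eᵢ/kT = 0.27643, 1.2411, 1.2492, 2.6435, 3.6348.
Z = Σ e^(−Eᵢ/kT) = e^(−0.27643) + e^(−1.2411) + e^(−1.2492) + e^(−2.6435) + e^(−3.6348) = 0.75849 + 0.28907 + 0.28673 + 0.071112 + 0.026389 = 1.4318.

Z = 1.43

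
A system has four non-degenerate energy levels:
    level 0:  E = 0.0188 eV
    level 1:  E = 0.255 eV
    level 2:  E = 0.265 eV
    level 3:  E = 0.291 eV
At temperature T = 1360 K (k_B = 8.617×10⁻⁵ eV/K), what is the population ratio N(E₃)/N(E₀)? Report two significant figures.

0.098

k_BT = 8.617×10⁻⁵ × 1360 K = 0.1172 eV.
n₃/n₀ = exp[−(E₃−E₀)/kT] = exp(−(0.2722 eV)/(0.1172 eV)) = exp(-2.323) = 0.098.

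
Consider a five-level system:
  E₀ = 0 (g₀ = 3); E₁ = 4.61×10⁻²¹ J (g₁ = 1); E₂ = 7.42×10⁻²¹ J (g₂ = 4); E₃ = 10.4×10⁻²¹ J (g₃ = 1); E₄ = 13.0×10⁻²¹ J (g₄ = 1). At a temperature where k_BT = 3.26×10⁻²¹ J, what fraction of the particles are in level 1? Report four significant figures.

0.06547

Eᵢ/kT = 0, 1.41411, 2.27607, 3.19018, 3.98773.
Z = Σ gᵢe^(−Eᵢ/kT) = 3·e^(−0) + 1·e^(−1.41411) + 4·e^(−2.27607) + 1·e^(−3.19018) + 1·e^(−3.98773) = 3.00000 + 0.243142 + 0.410748 + 0.0411645 + 0.0185418 = 3.71360.
P₁ = g₁ e^(−E₁/kT) / Z = 0.243142/3.71360 = 0.06547.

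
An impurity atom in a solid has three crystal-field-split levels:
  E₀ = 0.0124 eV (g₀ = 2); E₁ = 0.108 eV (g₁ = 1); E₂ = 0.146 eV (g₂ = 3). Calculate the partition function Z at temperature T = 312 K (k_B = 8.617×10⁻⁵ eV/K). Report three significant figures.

Z = 1.29

k_BT = 8.617×10⁻⁵ × 312 K = 0.026885 eV.
Eᵢ/kT = 0.46122, 4.0171, 5.4305.
Z = Σ gᵢe^(−Eᵢ/kT) = 2·e^(−0.46122) + 1·e^(−4.0171) + 3·e^(−5.4305) = 1.2610 + 0.018005 + 0.013143 = 1.2921.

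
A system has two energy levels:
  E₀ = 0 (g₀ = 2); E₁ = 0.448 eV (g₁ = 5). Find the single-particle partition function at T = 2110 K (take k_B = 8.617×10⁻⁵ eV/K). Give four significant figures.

k_BT = 8.617×10⁻⁵ × 2110 K = 0.181819 eV.
Eᵢ/kT = 0, 2.46399.
Z = Σ gᵢe^(−Eᵢ/kT) = 2·e^(−0) + 5·e^(−2.46399) = 2.00000 + 0.425474 = 2.42547.

Z = 2.425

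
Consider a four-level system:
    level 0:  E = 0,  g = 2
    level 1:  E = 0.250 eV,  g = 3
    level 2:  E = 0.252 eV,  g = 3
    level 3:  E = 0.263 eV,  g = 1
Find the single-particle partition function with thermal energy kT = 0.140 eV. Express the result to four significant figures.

Z = 3.152

Eᵢ/kT = 0, 1.78571, 1.80000, 1.87857.
Z = Σ gᵢe^(−Eᵢ/kT) = 2·e^(−0) + 3·e^(−1.78571) + 3·e^(−1.80000) + 1·e^(−1.87857) = 2.00000 + 0.503034 + 0.495897 + 0.152808 = 3.15174.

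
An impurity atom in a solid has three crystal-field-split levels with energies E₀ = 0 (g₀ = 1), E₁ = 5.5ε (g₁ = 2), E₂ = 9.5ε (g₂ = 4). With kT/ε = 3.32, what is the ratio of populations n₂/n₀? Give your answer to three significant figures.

0.229

n₂/n₀ = (g₂/g₀) exp[−(E₂−E₀)/kT] = (4/1) × exp(−(9.5ε)/(3.32ε)) = (4/1) × exp(-2.8614) = 0.229.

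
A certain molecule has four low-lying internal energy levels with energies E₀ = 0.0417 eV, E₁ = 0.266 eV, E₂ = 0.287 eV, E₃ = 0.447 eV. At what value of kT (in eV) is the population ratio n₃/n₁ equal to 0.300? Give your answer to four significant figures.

n₃/n₁ = exp[−(E₃−E₁)/kT] = 0.300.
⇒ (E₃−E₁)/kT = ln(1/0.300) = ln(3.33333) = 1.20397.
kT = 0.181 eV / 1.20397 = 0.1503 eV.

0.1503 eV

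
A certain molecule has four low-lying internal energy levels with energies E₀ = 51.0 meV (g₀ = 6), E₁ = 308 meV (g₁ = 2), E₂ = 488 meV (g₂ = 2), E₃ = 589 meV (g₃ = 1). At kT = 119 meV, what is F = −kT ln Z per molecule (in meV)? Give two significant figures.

Eᵢ/kT = 0.4286, 2.588, 4.101, 4.950.
Z = Σ gᵢe^(−Eᵢ/kT) = 6·e^(−0.4286) + 2·e^(−2.588) + 2·e^(−4.101) + 1·e^(−4.950) = 3.909 + 0.1503 + 0.03311 + 0.007083 = 4.099.
F = −kT ln Z = −119 × ln(4.099) = −119 × 1.411 = -170 meV.

-170 meV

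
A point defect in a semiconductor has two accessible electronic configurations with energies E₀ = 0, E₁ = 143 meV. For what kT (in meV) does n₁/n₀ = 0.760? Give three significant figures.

n₁/n₀ = exp[−(E₁−E₀)/kT] = 0.760.
⇒ (E₁−E₀)/kT = ln(1/0.760) = ln(1.3158) = 0.27444.
kT = 143 meV / 0.27444 = 521 meV.

521 meV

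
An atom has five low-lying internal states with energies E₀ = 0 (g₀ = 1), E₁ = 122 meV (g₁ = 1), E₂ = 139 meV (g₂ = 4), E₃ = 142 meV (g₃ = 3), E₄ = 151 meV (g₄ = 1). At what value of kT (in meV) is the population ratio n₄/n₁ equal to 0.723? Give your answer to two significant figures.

89 meV

n₄/n₁ = (g₄/g₁) exp[−(E₄−E₁)/kT] = 0.723.
⇒ (E₄−E₁)/kT = ln((1/1)/0.723) = ln(1.383) = 0.3243.
kT = 29 meV / 0.3243 = 89 meV.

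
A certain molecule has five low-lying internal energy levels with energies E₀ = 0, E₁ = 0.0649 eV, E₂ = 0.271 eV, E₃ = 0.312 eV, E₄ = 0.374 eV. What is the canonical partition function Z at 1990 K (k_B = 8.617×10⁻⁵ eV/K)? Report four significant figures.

Z = 2.166

k_BT = 8.617×10⁻⁵ × 1990 K = 0.171478 eV.
Eᵢ/kT = 0, 0.378474, 1.58038, 1.81948, 2.18104.
Z = Σ e^(−Eᵢ/kT) = e^(−0) + e^(−0.378474) + e^(−1.58038) + e^(−1.81948) + e^(−2.18104) = 1.00000 + 0.684906 + 0.205897 + 0.162110 + 0.112924 = 2.16584.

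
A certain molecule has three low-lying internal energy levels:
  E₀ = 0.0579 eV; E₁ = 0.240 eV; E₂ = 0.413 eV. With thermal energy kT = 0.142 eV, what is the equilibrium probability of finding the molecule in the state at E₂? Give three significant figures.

Eᵢ/kT = 0.40775, 1.6901, 2.9085.
Z = Σ e^(−Eᵢ/kT) = e^(−0.40775) + e^(−1.6901) + e^(−2.9085) = 0.66515 + 0.18450 + 0.054558 = 0.90421.
P₂ = e^(−E₂/kT) / Z = 0.054558/0.90421 = 0.0603.

0.0603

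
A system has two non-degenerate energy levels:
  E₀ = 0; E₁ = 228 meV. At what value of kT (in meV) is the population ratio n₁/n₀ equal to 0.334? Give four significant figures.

207.9 meV

n₁/n₀ = exp[−(E₁−E₀)/kT] = 0.334.
⇒ (E₁−E₀)/kT = ln(1/0.334) = ln(2.99401) = 1.09661.
kT = 228 meV / 1.09661 = 207.9 meV.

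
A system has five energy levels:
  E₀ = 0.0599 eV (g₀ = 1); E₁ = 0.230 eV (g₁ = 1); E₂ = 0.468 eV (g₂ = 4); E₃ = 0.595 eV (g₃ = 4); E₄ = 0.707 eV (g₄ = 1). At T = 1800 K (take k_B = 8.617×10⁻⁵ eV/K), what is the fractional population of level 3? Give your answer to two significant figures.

0.072

k_BT = 8.617×10⁻⁵ × 1800 K = 0.1551 eV.
Eᵢ/kT = 0.3862, 1.483, 3.017, 3.836, 4.558.
Z = Σ gᵢe^(−Eᵢ/kT) = 1·e^(−0.3862) + 1·e^(−1.483) + 4·e^(−3.017) + 4·e^(−3.836) + 1·e^(−4.558) = 0.6796 + 0.2270 + 0.1958 + 0.08632 + 0.01048 = 1.199.
P₃ = g₃ e^(−E₃/kT) / Z = 0.08632/1.199 = 0.072.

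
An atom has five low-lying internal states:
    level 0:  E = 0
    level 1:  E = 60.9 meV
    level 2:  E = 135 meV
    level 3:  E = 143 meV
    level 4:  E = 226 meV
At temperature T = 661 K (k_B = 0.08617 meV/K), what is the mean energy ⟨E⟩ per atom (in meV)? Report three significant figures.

k_BT = 0.08617 × 661 K = 56.958 meV.
Eᵢ/kT = 0, 1.0692, 2.3702, 2.5106, 3.9678.
Z = Σ e^(−Eᵢ/kT) = e^(−0) + e^(−1.0692) + e^(−2.3702) + e^(−2.5106) + e^(−3.9678) = 1.0000 + 0.34328 + 0.093462 + 0.081219 + 0.018915 = 1.5369.
⟨E⟩ = Σ Eᵢ e^(−Eᵢ/kT) / Z = (0·1.0000 + 60.9·0.34328 + 135·0.093462 + 143·0.081219 + 226·0.018915) / 1.5369 = 32.2 meV.

32.2 meV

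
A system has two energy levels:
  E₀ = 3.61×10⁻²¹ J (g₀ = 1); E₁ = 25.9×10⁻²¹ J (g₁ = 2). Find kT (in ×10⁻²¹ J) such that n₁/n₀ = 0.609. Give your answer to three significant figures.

n₁/n₀ = (g₁/g₀) exp[−(E₁−E₀)/kT] = 0.609.
⇒ (E₁−E₀)/kT = ln((2/1)/0.609) = ln(3.2841) = 1.1891.
kT = 22.29 ×10⁻²¹ J / 1.1891 = 18.7 ×10⁻²¹ J.

18.7 ×10⁻²¹ J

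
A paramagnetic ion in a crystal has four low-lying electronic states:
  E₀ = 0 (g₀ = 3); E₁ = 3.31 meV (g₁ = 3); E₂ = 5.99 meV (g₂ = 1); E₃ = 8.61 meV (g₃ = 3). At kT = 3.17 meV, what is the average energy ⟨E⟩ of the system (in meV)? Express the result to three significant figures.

1.39 meV

Eᵢ/kT = 0, 1.0442, 1.8896, 2.7161.
Z = Σ gᵢe^(−Eᵢ/kT) = 3·e^(−0) + 3·e^(−1.0442) + 1·e^(−1.8896) + 3·e^(−2.7161) = 3.0000 + 1.0559 + 0.15113 + 0.19840 = 4.4054.
⟨E⟩ = Σ Eᵢ gᵢe^(−Eᵢ/kT) / Z = (0·3.0000 + 3.31·1.0559 + 5.99·0.15113 + 8.61·0.19840) / 4.4054 = 1.39 meV.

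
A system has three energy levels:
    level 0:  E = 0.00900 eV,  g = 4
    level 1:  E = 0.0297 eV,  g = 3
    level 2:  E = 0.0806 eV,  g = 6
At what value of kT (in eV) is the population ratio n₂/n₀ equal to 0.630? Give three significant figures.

n₂/n₀ = (g₂/g₀) exp[−(E₂−E₀)/kT] = 0.630.
⇒ (E₂−E₀)/kT = ln((6/4)/0.630) = ln(2.3810) = 0.86752.
kT = 0.07160 eV / 0.86752 = 0.0825 eV.

0.0825 eV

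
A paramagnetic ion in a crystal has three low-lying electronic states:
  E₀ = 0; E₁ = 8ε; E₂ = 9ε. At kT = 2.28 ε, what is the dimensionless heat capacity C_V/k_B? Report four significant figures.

Eᵢ/kT = 0, 3.50877, 3.94737.
Z = Σ e^(−Eᵢ/kT) = e^(−0) + e^(−3.50877) + e^(−3.94737) = 1.00000 + 0.0299337 + 0.0193054 = 1.04924.
⟨E⟩ = 0.393826 ε, ⟨E²⟩ = 3.31620 ε².
C_V/k_B = (⟨E²⟩ − ⟨E⟩²)/(kT)² = (3.31620 − 0.155099)/5.19840 = 0.6081.

0.6081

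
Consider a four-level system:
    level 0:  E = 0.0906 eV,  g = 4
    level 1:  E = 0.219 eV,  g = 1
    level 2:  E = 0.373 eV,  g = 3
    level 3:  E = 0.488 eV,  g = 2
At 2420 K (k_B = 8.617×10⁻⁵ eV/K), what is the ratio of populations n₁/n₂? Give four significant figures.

0.6976

k_BT = 8.617×10⁻⁵ × 2420 K = 0.208531 eV.
n₁/n₂ = (g₁/g₂) exp[−(E₁−E₂)/kT] = (1/3) × exp(−(-0.154 eV)/(0.208531 eV)) = (1/3) × exp(0.738499) = 0.6976.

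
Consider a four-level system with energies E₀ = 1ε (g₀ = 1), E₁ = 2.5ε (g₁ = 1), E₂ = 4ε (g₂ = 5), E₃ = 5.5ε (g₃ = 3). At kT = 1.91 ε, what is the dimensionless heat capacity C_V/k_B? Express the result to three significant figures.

Eᵢ/kT = 0.52356, 1.3089, 2.0942, 2.8796.
Z = Σ gᵢe^(−Eᵢ/kT) = 1·e^(−0.52356) + 1·e^(−1.3089) + 5·e^(−2.0942) + 3·e^(−2.8796) = 0.59241 + 0.27012 + 0.61584 + 0.16847 = 1.6468.
⟨E⟩ = 2.8283 ε, ⟨E²⟩ = 10.463 ε².
C_V/k_B = (⟨E²⟩ − ⟨E⟩²)/(kT)² = (10.463 − 7.9993)/3.6481 = 0.675.

0.675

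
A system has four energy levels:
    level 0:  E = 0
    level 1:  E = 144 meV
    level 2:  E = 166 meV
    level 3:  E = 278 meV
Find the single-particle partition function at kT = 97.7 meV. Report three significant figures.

Z = 1.47

Eᵢ/kT = 0, 1.4739, 1.6991, 2.8454.
Z = Σ e^(−Eᵢ/kT) = e^(−0) + e^(−1.4739) + e^(−1.6991) + e^(−2.8454) = 1.0000 + 0.22903 + 0.18285 + 0.058111 = 1.4700.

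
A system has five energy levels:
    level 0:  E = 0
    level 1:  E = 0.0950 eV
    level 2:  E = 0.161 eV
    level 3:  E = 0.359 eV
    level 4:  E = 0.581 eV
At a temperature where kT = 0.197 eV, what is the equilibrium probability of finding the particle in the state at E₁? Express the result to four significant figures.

0.2716

Eᵢ/kT = 0, 0.482234, 0.817259, 1.82234, 2.94924.
Z = Σ e^(−Eᵢ/kT) = e^(−0) + e^(−0.482234) + e^(−0.817259) + e^(−1.82234) + e^(−2.94924) = 1.00000 + 0.617403 + 0.441641 + 0.161647 + 0.0523795 = 2.27307.
P₁ = e^(−E₁/kT) / Z = 0.617403/2.27307 = 0.2716.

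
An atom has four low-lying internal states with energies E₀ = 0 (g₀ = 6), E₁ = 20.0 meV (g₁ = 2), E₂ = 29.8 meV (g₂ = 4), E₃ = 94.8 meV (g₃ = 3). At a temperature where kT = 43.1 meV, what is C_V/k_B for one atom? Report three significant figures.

Eᵢ/kT = 0, 0.46404, 0.69142, 2.1995.
Z = Σ gᵢe^(−Eᵢ/kT) = 6·e^(−0) + 2·e^(−0.46404) + 4·e^(−0.69142) + 3·e^(−2.1995) = 6.0000 + 1.2575 + 2.0035 + 0.33258 = 9.5936.
⟨E⟩ = 12.131 meV, ⟨E²⟩ = 549.44 meV².
C_V/k_B = (⟨E²⟩ − ⟨E⟩²)/(kT)² = (549.44 − 147.16)/1857.6 = 0.217.

0.217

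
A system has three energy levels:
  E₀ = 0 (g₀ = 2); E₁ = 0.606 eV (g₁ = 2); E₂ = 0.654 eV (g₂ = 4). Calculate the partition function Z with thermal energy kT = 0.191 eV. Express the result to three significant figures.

Z = 2.21

Eᵢ/kT = 0, 3.1728, 3.4241.
Z = Σ gᵢe^(−Eᵢ/kT) = 2·e^(−0) + 2·e^(−3.1728) + 4·e^(−3.4241) = 2.0000 + 0.083772 + 0.13031 = 2.2141.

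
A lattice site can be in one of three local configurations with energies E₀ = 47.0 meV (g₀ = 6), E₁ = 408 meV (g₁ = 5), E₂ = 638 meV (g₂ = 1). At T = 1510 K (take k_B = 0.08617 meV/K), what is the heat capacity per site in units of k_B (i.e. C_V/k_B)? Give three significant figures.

0.394

k_BT = 0.08617 × 1510 K = 130.12 meV.
Eᵢ/kT = 0.36121, 3.1356, 4.9032.
Z = Σ gᵢe^(−Eᵢ/kT) = 6·e^(−0.36121) + 5·e^(−3.1356) + 1·e^(−4.9032) = 4.1810 + 0.21737 + 0.0074228 = 4.4058.
⟨E⟩ = 65.806 meV, ⟨E²⟩ = 10995 meV².
C_V/k_B = (⟨E²⟩ − ⟨E⟩²)/(kT)² = (10995 − 4330.4)/16931 = 0.394.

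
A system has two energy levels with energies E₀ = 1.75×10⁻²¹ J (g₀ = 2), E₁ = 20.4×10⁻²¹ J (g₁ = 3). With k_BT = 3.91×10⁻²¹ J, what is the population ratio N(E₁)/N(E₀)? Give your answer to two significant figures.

n₁/n₀ = (g₁/g₀) exp[−(E₁−E₀)/kT] = (3/2) × exp(−(18.65 ×10⁻²¹ J)/(3.91 ×10⁻²¹ J)) = (3/2) × exp(-4.770) = 0.013.

0.013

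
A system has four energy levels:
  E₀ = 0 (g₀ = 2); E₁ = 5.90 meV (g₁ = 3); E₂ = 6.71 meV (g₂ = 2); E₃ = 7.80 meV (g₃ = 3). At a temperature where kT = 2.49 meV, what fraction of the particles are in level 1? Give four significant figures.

0.1102

Eᵢ/kT = 0, 2.36948, 2.69478, 3.13253.
Z = Σ gᵢe^(−Eᵢ/kT) = 2·e^(−0) + 3·e^(−2.36948) + 2·e^(−2.69478) + 3·e^(−3.13253) = 2.00000 + 0.280588 + 0.135114 + 0.130822 = 2.54652.
P₁ = g₁ e^(−E₁/kT) / Z = 0.280588/2.54652 = 0.1102.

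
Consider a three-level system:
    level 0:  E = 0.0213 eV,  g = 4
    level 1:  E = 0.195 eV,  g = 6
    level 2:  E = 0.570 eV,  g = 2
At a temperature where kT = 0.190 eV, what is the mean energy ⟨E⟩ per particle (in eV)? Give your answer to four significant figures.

Eᵢ/kT = 0.112105, 1.02632, 3.00000.
Z = Σ gᵢe^(−Eᵢ/kT) = 4·e^(−0.112105) + 6·e^(−1.02632) + 2·e^(−3.00000) = 3.57580 + 2.14994 + 0.0995741 = 5.82531.
⟨E⟩ = Σ Eᵢ gᵢe^(−Eᵢ/kT) / Z = (0.0213·3.57580 + 0.195·2.14994 + 0.570·0.0995741) / 5.82531 = 0.09479 eV.

0.09479 eV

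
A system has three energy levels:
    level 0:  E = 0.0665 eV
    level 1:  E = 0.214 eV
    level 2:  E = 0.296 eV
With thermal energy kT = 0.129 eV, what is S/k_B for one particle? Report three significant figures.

Eᵢ/kT = 0.51550, 1.6589, 2.2946.
Z = Σ e^(−Eᵢ/kT) = e^(−0.51550) + e^(−1.6589) + e^(−2.2946) = 0.59720 + 0.19035 + 0.10080 = 0.88835.
⟨E⟩ = Σ EᵢPᵢ = 0.12415 eV.
S/k_B = ln Z + ⟨E⟩/kT = ln(0.88835) + 0.12415/0.129 = -0.11839 + 0.96240 = 0.844.

0.844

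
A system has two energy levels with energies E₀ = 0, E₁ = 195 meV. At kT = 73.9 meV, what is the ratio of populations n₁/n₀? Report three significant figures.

n₁/n₀ = exp[−(E₁−E₀)/kT] = exp(−(195 meV)/(73.9 meV)) = exp(-2.6387) = 0.0715.

0.0715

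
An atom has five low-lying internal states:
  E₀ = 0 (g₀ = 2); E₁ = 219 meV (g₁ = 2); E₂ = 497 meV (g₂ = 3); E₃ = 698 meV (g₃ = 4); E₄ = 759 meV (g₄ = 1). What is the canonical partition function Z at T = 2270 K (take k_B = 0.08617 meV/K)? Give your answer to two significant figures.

Z = 3.0

k_BT = 0.08617 × 2270 K = 195.6 meV.
Eᵢ/kT = 0, 1.120, 2.541, 3.569, 3.880.
Z = Σ gᵢe^(−Eᵢ/kT) = 2·e^(−0) + 2·e^(−1.120) + 3·e^(−2.541) + 4·e^(−3.569) + 1·e^(−3.880) = 2.000 + 0.6526 + 0.2364 + 0.1127 + 0.02065 = 3.022.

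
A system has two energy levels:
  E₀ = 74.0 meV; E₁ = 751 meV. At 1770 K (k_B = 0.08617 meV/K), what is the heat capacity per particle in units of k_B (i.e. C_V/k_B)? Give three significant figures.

0.227

k_BT = 0.08617 × 1770 K = 152.52 meV.
Eᵢ/kT = 0.48518, 4.9239.
Z = Σ e^(−Eᵢ/kT) = e^(−0.48518) + e^(−4.9239) = 0.61559 + 0.0072707 = 0.62286.
⟨E⟩ = 81.903 meV, ⟨E²⟩ = 11996 meV².
C_V/k_B = (⟨E²⟩ − ⟨E⟩²)/(kT)² = (11996 − 6708.1)/23262 = 0.227.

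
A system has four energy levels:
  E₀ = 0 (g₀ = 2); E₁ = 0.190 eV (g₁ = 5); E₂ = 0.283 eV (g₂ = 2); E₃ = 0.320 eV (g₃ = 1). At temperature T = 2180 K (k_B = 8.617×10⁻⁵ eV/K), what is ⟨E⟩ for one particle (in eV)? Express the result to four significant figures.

0.1191 eV

k_BT = 8.617×10⁻⁵ × 2180 K = 0.187851 eV.
Eᵢ/kT = 0, 1.01144, 1.50651, 1.70348.
Z = Σ gᵢe^(−Eᵢ/kT) = 2·e^(−0) + 5·e^(−1.01144) + 2·e^(−1.50651) + 1·e^(−1.70348) = 2.00000 + 1.81847 + 0.443365 + 0.182049 = 4.44388.
⟨E⟩ = Σ Eᵢ gᵢe^(−Eᵢ/kT) / Z = (0·2.00000 + 0.190·1.81847 + 0.283·0.443365 + 0.320·0.182049) / 4.44388 = 0.1191 eV.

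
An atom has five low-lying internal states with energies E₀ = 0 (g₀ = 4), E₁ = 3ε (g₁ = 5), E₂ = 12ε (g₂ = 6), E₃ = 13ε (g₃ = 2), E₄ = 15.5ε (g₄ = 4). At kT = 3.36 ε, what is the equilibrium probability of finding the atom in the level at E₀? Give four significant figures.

Eᵢ/kT = 0, 0.892857, 3.57143, 3.86905, 4.61310.
Z = Σ gᵢe^(−Eᵢ/kT) = 4·e^(−0) + 5·e^(−0.892857) + 6·e^(−3.57143) + 2·e^(−3.86905) + 4·e^(−4.61310) = 4.00000 + 2.04742 + 0.168694 + 0.0417564 + 0.0396841 = 6.29755.
P₀ = g₀ e^(−E₀/kT) / Z = 4.00000/6.29755 = 0.6352.

0.6352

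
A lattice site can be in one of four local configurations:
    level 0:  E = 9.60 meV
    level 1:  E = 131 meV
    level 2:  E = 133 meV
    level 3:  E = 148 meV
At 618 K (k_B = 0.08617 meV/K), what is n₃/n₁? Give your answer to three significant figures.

0.727

k_BT = 0.08617 × 618 K = 53.253 meV.
n₃/n₁ = exp[−(E₃−E₁)/kT] = exp(−(17 meV)/(53.253 meV)) = exp(-0.31923) = 0.727.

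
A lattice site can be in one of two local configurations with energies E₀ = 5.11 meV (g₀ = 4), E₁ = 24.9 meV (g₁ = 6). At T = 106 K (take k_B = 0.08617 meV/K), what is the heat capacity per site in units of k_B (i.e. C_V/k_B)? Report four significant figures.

0.5874

k_BT = 0.08617 × 106 K = 9.13402 meV.
Eᵢ/kT = 0.559447, 2.72607.
Z = Σ gᵢe^(−Eᵢ/kT) = 4·e^(−0.559447) + 6·e^(−2.72607) = 2.28610 + 0.392857 = 2.67896.
⟨E⟩ = 8.01211 meV, ⟨E²⟩ = 113.204 meV².
C_V/k_B = (⟨E²⟩ − ⟨E⟩²)/(kT)² = (113.204 − 64.1939)/83.4303 = 0.5874.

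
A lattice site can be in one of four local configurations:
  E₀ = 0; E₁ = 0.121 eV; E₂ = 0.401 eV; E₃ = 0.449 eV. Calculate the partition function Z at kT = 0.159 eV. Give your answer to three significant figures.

Z = 1.61

Eᵢ/kT = 0, 0.76101, 2.5220, 2.8239.
Z = Σ e^(−Eᵢ/kT) = e^(−0) + e^(−0.76101) + e^(−2.5220) + e^(−2.8239) = 1.0000 + 0.46719 + 0.080299 + 0.059374 = 1.6069.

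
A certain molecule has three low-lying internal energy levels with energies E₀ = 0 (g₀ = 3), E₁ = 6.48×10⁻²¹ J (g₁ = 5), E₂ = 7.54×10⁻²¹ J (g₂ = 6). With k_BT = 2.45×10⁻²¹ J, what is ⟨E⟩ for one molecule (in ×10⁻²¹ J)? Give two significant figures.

Eᵢ/kT = 0, 2.645, 3.078.
Z = Σ gᵢe^(−Eᵢ/kT) = 3·e^(−0) + 5·e^(−2.645) + 6·e^(−3.078) = 3.000 + 0.3550 + 0.2763 = 3.631.
⟨E⟩ = Σ Eᵢ gᵢe^(−Eᵢ/kT) / Z = (0·3.000 + 6.48·0.3550 + 7.54·0.2763) / 3.631 = 1.2 ×10⁻²¹ J.

1.2 ×10⁻²¹ J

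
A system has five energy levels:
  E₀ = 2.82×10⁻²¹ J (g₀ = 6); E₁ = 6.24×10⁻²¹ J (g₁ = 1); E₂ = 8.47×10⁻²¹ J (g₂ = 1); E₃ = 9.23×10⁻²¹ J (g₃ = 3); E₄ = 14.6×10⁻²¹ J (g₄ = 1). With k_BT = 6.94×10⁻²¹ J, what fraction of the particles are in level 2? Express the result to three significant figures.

0.0526

Eᵢ/kT = 0.40634, 0.89914, 1.2205, 1.3300, 2.1037.
Z = Σ gᵢe^(−Eᵢ/kT) = 6·e^(−0.40634) + 1·e^(−0.89914) + 1·e^(−1.2205) + 3·e^(−1.3300) + 1·e^(−2.1037) = 3.9965 + 0.40692 + 0.29508 + 0.79343 + 0.12200 = 5.6139.
P₂ = g₂ e^(−E₂/kT) / Z = 0.29508/5.6139 = 0.0526.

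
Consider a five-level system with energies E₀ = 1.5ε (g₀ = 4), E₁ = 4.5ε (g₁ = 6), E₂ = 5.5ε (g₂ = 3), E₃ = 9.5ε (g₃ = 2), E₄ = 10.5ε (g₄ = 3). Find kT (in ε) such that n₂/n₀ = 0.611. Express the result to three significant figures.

19.5 ε

n₂/n₀ = (g₂/g₀) exp[−(E₂−E₀)/kT] = 0.611.
⇒ (E₂−E₀)/kT = ln((3/4)/0.611) = ln(1.2275) = 0.20498.
kT = 4.0ε / 0.20498 = 19.5 ε.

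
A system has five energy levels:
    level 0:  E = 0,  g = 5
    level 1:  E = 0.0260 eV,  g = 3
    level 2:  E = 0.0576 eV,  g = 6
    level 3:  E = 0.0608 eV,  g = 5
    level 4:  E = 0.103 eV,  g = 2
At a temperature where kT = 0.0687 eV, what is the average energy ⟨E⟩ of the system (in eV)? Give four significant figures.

0.03078 eV

Eᵢ/kT = 0, 0.378457, 0.838428, 0.885007, 1.49927.
Z = Σ gᵢe^(−Eᵢ/kT) = 5·e^(−0) + 3·e^(−0.378457) + 6·e^(−0.838428) + 5·e^(−0.885007) + 2·e^(−1.49927) = 5.00000 + 2.05475 + 2.59434 + 2.06356 + 0.446586 = 12.1592.
⟨E⟩ = Σ Eᵢ gᵢe^(−Eᵢ/kT) / Z = (0·5.00000 + 0.0260·2.05475 + 0.0576·2.59434 + 0.0608·2.06356 + 0.103·0.446586) / 12.1592 = 0.03078 eV.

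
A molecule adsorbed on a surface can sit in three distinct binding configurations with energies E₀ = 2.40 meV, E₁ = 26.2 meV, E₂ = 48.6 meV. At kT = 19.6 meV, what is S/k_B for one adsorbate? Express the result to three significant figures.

0.750

Eᵢ/kT = 0.12245, 1.3367, 2.4796.
Z = Σ e^(−Eᵢ/kT) = e^(−0.12245) + e^(−1.3367) + e^(−2.4796) = 0.88475 + 0.26271 + 0.083777 = 1.2312.
⟨E⟩ = Σ EᵢPᵢ = 10.622 meV.
S/k_B = ln Z + ⟨E⟩/kT = ln(1.2312) + 10.622/19.6 = 0.20799 + 0.54194 = 0.750.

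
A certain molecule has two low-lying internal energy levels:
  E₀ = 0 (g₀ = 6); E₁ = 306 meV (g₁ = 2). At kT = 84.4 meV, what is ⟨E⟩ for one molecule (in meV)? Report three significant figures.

2.69 meV

Eᵢ/kT = 0, 3.6256.
Z = Σ gᵢe^(−Eᵢ/kT) = 6·e^(−0) + 2·e^(−3.6256) = 6.0000 + 0.053266 = 6.0533.
⟨E⟩ = Σ Eᵢ gᵢe^(−Eᵢ/kT) / Z = (0·6.0000 + 306·0.053266) / 6.0533 = 2.69 meV.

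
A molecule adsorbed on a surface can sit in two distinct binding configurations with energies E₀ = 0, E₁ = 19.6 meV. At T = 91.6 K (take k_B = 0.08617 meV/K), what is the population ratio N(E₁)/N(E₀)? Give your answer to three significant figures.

k_BT = 0.08617 × 91.6 K = 7.8932 meV.
n₁/n₀ = exp[−(E₁−E₀)/kT] = exp(−(19.6 meV)/(7.8932 meV)) = exp(-2.4832) = 0.0835.

0.0835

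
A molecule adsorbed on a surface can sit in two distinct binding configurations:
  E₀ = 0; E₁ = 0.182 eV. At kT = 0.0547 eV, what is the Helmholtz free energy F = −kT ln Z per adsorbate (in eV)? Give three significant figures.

Eᵢ/kT = 0, 3.3272.
Z = Σ e^(−Eᵢ/kT) = e^(−0) + e^(−3.3272) = 1.0000 + 0.035893 = 1.0359.
F = −kT ln Z = −0.0547 × ln(1.0359) = −0.0547 × 0.035271 = -0.00193 eV.

-0.00193 eV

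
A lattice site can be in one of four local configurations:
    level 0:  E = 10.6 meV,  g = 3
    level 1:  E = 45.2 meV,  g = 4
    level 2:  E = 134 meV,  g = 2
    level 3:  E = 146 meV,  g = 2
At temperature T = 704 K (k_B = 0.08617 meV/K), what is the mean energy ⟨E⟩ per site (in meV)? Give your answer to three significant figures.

34.9 meV

k_BT = 0.08617 × 704 K = 60.664 meV.
Eᵢ/kT = 0.17473, 0.74509, 2.2089, 2.4067.
Z = Σ gᵢe^(−Eᵢ/kT) = 3·e^(−0.17473) + 4·e^(−0.74509) + 2·e^(−2.2089) + 2·e^(−2.4067) = 2.5191 + 1.8988 + 0.21964 + 0.18022 = 4.8178.
⟨E⟩ = Σ Eᵢ gᵢe^(−Eᵢ/kT) / Z = (10.6·2.5191 + 45.2·1.8988 + 134·0.21964 + 146·0.18022) / 4.8178 = 34.9 meV.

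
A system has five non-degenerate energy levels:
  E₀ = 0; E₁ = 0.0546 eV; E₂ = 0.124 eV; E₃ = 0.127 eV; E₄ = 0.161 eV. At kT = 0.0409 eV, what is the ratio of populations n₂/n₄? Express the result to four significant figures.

n₂/n₄ = exp[−(E₂−E₄)/kT] = exp(−(-0.037 eV)/(0.0409 eV)) = exp(0.904645) = 2.471.

2.471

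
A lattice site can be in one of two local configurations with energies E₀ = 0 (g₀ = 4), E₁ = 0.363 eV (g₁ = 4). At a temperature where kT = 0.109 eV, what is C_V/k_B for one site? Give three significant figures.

0.370

Eᵢ/kT = 0, 3.3303.
Z = Σ gᵢe^(−Eᵢ/kT) = 4·e^(−0) + 4·e^(−3.3303) = 4.0000 + 0.14313 = 4.1431.
⟨E⟩ = 0.012540 eV, ⟨E²⟩ = 0.0045522 eV².
C_V/k_B = (⟨E²⟩ − ⟨E⟩²)/(kT)² = (0.0045522 − 0.00015725)/0.011881 = 0.370.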